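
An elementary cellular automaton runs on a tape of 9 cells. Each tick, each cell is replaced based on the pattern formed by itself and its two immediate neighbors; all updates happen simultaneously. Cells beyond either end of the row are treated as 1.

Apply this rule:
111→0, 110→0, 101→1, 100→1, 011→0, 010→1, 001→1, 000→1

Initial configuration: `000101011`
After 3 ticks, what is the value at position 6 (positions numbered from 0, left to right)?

tick 1: 111111100
tick 2: 000000011
tick 3: 111111100
position 6 holds 1

1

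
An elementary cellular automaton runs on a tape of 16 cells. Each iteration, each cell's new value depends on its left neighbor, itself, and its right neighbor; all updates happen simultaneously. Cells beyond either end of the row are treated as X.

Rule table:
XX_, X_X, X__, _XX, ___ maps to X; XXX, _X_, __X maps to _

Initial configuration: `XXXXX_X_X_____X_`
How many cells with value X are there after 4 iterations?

8

____XX_X_XXXX__X
XXX_XXX_XX__XX_X
__XXX_XXXXX_XXXX
X_X_XXX___XXX___
count of X: 8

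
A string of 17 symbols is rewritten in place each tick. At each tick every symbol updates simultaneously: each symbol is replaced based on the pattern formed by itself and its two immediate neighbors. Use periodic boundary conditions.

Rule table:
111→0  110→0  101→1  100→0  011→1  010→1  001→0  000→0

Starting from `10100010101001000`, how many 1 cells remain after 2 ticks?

tick 1: 11100011111001000
tick 2: 10000010000001000
count of 1: 3

3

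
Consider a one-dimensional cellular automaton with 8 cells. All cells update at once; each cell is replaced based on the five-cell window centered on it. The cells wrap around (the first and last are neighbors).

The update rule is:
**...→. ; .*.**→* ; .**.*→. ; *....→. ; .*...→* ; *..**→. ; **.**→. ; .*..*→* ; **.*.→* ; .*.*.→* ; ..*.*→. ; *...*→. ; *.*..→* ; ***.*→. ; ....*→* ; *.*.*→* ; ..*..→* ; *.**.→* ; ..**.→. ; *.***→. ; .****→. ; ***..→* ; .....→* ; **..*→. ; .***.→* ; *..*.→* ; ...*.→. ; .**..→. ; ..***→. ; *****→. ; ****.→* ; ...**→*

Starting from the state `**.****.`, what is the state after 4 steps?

*....*..
**.*.***
*.***...
.*.**...

.*.**...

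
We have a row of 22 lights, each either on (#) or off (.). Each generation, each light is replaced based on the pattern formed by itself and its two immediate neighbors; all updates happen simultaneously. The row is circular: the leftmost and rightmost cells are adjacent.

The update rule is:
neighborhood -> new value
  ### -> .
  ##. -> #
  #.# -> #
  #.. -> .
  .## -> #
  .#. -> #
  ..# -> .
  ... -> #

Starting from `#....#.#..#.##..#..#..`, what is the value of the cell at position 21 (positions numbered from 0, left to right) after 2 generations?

.

generation 1: #.##.###..####..#..#..
generation 2: ######.#..#..#..#..#..
position 21 holds .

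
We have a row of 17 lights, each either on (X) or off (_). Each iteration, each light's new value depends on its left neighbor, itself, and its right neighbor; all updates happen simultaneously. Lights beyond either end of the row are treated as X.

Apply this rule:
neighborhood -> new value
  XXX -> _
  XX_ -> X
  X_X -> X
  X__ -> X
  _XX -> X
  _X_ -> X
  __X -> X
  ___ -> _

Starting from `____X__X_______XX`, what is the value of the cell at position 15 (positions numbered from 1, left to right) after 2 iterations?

X__XXXXXX_____XX_
XXXX____XX___XXXX
position 15 holds X

X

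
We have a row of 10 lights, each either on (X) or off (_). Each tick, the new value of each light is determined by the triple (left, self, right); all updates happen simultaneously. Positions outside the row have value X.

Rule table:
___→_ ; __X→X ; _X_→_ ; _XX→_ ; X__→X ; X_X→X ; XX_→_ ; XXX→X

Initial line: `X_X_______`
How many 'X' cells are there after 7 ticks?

tick 1: _X_X_____X
tick 2: X_X_X___X_
tick 3: _X_X_X_X_X
tick 4: X_X_X_X_X_
tick 5: _X_X_X_X_X  (repeats tick 3; period 2)
tick 7: _X_X_X_X_X
count of X: 5

5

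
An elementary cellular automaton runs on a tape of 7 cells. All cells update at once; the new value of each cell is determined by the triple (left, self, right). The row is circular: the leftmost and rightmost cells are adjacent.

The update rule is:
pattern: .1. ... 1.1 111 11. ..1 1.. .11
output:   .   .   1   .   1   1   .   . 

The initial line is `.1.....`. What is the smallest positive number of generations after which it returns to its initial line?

7

generation 1: 1......
generation 2: ......1
generation 3: .....1.
generation 4: ....1..
generation 5: ...1...
generation 6: ..1....
generation 7: .1.....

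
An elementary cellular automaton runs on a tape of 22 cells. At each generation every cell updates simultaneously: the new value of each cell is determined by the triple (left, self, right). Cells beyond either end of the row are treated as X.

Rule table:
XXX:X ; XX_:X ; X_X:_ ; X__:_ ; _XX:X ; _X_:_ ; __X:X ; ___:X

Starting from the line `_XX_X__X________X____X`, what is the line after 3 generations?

generation 1: _XX___X__XXXXXXX__XXXX
generation 2: _XX_XX__XXXXXXXX_XXXXX
generation 3: _XX_XX_XXXXXXXXX_XXXXX

_XX_XX_XXXXXXXXX_XXXXX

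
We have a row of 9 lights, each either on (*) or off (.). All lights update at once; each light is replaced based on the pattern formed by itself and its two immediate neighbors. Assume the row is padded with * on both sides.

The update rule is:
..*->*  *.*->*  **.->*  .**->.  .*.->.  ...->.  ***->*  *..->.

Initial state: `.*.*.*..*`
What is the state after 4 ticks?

*.*.*..*.
**.*..*.*
***..*.*.
***.*.*.*

***.*.*.*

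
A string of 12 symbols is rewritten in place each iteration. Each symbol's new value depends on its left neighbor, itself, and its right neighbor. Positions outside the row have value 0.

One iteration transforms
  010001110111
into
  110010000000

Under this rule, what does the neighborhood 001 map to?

1

At position 0 the neighborhood is 001; the next row has 1 there.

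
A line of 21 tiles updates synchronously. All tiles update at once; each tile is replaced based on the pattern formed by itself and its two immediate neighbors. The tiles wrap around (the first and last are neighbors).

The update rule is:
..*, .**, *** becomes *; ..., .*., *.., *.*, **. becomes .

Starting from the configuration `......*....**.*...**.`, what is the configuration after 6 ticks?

*....**.....**.......

.....*....**.....**..
....*....**.....**...
...*....**.....**....
..*....**.....**.....
.*....**.....**......
*....**.....**.......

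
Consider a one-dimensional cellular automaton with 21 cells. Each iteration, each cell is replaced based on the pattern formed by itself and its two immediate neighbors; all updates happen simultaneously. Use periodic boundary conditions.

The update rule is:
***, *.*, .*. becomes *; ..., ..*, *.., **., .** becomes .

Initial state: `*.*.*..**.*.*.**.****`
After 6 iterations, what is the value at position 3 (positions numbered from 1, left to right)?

.****....*****..*.***
*.**......***...**.*.
**.........*......***
*..........*.......**
...........*........*
...........*........*
position 3 holds .

.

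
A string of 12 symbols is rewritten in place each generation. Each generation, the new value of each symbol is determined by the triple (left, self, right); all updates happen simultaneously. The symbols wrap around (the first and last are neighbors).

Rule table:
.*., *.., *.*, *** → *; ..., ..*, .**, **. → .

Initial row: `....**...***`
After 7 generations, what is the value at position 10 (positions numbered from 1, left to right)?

.

generation 1: *.....*...*.
generation 2: **....**..**
generation 3: *.*.....*..*
generation 4: .***....**..
generation 5: ..*.*.....*.
generation 6: ..****....**
generation 7: *..**.*.....
position 10 holds .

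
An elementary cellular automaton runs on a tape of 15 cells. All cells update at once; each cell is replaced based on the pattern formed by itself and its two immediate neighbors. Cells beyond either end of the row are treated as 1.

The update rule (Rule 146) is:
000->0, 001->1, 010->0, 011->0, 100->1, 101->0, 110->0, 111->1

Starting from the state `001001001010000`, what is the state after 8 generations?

110110110001001
100000001010110
010000010000000
001000101000001
110101000100010
100000101010100
010001000000011
001010100000101

001010100000101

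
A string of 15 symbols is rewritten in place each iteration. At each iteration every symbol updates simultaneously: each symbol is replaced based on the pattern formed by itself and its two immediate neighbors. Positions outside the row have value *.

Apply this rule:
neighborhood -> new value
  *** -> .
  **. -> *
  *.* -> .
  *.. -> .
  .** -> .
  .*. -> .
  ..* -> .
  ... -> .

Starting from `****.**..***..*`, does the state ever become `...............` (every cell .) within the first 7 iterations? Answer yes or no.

...*..*....*...
...............
all cells are . at iteration 2

yes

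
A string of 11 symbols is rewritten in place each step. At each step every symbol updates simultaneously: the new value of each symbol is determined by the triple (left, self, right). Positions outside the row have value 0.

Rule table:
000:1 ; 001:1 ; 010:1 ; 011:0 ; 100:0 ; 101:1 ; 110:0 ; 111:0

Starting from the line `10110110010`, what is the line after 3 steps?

step 1: 11001000110
step 2: 00011011000
step 3: 11100100011

11100100011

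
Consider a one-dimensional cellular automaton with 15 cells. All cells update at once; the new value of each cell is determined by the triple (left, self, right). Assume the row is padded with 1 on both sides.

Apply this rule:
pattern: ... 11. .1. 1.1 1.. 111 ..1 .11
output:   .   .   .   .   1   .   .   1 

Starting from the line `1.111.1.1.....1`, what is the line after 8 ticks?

1..1..1..1....1

tick 1: ..1......1....1
tick 2: 1..1......1...1
tick 3: .1..1......1..1
tick 4: ..1..1......1.1
tick 5: 1..1..1.......1
tick 6: .1..1..1......1
tick 7: ..1..1..1.....1
tick 8: 1..1..1..1....1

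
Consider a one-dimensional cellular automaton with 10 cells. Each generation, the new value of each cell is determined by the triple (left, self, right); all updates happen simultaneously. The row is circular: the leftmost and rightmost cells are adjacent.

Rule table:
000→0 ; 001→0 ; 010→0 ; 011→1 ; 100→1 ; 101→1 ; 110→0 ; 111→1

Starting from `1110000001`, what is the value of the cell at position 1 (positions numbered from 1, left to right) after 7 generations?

1101000001
1010100001
0101010001
1010101000
0101010100
0010101010
0001010101
position 1 holds 0

0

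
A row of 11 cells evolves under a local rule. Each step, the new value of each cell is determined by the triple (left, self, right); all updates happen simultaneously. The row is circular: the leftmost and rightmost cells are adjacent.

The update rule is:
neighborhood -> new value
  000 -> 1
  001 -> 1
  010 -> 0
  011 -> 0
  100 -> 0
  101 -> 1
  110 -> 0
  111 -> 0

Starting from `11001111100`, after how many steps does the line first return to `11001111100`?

22

step 1: 00010000001
step 2: 01100111110
step 3: 10001000000
step 4: 00110011111
step 5: 01000100000
step 6: 10011001111
step 7: 00100010000
step 8: 11001100111
step 9: 00010001000
step 10: 11100110011
step 11: 00001000100
step 12: 11110011001
step 13: 00000100010
step 14: 11111001100
step 15: 00000010001
step 16: 01111100110
step 17: 10000001000
step 18: 00111110011
step 19: 01000000100
step 20: 10011111001
step 21: 00100000010
step 22: 11001111100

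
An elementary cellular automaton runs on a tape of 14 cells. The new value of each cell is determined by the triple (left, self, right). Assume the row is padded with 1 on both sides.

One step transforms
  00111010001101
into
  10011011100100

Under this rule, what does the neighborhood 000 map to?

1

At position 8 the neighborhood is 000; the next row has 1 there.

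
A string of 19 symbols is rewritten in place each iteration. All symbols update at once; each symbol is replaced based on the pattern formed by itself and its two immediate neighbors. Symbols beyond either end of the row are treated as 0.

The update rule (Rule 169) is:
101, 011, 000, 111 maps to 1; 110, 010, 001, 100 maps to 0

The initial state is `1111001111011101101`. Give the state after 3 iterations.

1000011011101101001

1110001110111011010
1100101101110110100
1000011011101101001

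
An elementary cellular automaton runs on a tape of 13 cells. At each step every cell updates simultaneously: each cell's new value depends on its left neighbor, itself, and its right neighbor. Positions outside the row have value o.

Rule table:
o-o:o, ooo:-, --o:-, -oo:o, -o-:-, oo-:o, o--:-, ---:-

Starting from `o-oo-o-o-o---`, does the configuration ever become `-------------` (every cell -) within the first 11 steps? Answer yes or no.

yes

step 1: ooooo-o-o----
step 2: ----oo-o-----
step 3: ----ooo------
step 4: ----o-o------
step 5: -----o-------
step 6: -------------
all cells are - at step 6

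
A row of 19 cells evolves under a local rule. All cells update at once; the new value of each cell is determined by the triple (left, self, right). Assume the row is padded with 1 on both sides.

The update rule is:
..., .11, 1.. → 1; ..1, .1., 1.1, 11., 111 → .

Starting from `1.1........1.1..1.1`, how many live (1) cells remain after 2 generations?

...1111111....1...1
11.1......111..11.1
count of 1: 9

9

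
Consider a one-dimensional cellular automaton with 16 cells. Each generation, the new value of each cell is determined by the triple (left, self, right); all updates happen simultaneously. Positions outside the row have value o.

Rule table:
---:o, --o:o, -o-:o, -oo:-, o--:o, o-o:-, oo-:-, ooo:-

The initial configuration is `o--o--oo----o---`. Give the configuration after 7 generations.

oooooo--oooooooo

-ooooo--oooooooo
------oo--------
oooooo--oooooooo
------oo--------  (repeats generation 2; period 2)
generation 7: oooooo--oooooooo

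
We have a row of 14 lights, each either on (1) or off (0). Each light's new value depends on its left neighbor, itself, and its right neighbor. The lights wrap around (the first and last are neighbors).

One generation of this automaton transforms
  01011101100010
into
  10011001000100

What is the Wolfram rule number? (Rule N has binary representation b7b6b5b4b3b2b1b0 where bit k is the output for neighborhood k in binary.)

position 4: 111 → 1  (bit 7 = 1)
position 5: 110 → 0  (bit 6 = 0)
position 2: 101 → 0  (bit 5 = 0)
position 9: 100 → 0  (bit 4 = 0)
position 3: 011 → 1  (bit 3 = 1)
position 1: 010 → 0  (bit 2 = 0)
position 0: 001 → 1  (bit 1 = 1)
position 10: 000 → 0  (bit 0 = 0)
bits b7..b0 = 10001010 = 138

138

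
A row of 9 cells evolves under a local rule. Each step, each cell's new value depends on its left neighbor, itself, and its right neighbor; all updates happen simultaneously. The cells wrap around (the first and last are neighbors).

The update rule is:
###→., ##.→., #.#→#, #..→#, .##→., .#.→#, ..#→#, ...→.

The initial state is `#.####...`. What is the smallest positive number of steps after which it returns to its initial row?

27

##....#.#
..#..###.
.####...#
#....#.##
.#..###..
####...#.
....#.###
#..###...
###...#.#
...#.###.
..###...#
##...#.##
..#.###..
.###...#.
#...#.###
.#.###...
###...#..
...#.####
#.###....
##...#..#
..#.####.
.###....#
#...#..##
.#.####..
###....#.
...#..###
#.####...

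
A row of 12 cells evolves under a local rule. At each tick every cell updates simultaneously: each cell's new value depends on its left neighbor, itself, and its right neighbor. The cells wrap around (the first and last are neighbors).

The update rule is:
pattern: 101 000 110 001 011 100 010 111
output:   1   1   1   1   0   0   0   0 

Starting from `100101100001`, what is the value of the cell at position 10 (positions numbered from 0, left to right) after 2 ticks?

1

tick 1: 101010101110
tick 2: 010101010011
position 10 holds 1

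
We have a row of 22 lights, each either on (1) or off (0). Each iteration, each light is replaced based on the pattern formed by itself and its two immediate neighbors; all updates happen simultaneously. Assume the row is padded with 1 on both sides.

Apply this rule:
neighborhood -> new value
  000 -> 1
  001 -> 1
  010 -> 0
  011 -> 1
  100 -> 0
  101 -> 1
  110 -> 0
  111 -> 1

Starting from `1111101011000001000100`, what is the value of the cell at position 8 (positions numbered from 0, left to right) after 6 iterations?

1

1111010110011110011001
1110101100111100110011
1101011001111001100111
1010110011110011001111
0101100111100110011111
1011001111001100111111
position 8 holds 1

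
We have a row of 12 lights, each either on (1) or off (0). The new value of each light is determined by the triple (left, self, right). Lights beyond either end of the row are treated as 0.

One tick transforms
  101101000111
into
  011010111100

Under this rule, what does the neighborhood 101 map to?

At position 1 the neighborhood is 101; the next row has 1 there.

1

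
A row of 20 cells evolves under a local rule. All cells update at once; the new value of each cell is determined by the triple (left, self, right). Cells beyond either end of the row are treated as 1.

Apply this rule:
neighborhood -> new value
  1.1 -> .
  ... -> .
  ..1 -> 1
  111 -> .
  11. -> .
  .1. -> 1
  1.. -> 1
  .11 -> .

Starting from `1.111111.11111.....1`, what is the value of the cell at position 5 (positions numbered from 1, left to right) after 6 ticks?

tick 1: ..............1...1.
tick 2: 1............111.11.
tick 3: .1..........1.......
tick 4: .11........111.....1
tick 5: ...1......1...1...1.
tick 6: 1.111....111.111.11.
position 5 holds 1

1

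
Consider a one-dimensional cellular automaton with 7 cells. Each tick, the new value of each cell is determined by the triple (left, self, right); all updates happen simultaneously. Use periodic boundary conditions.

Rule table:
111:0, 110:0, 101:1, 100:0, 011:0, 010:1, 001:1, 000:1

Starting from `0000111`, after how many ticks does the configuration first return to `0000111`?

7

tick 1: 0111000
tick 2: 1000011
tick 3: 0011100
tick 4: 1100001
tick 5: 0001110
tick 6: 1110000
tick 7: 0000111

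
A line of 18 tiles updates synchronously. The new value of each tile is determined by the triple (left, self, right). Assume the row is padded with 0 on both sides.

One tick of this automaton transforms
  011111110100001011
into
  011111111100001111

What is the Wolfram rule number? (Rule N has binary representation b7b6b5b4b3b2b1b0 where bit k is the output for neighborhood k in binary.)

position 2: 111 → 1  (bit 7 = 1)
position 7: 110 → 1  (bit 6 = 1)
position 8: 101 → 1  (bit 5 = 1)
position 10: 100 → 0  (bit 4 = 0)
position 1: 011 → 1  (bit 3 = 1)
position 9: 010 → 1  (bit 2 = 1)
position 0: 001 → 0  (bit 1 = 0)
position 11: 000 → 0  (bit 0 = 0)
bits b7..b0 = 11101100 = 236

236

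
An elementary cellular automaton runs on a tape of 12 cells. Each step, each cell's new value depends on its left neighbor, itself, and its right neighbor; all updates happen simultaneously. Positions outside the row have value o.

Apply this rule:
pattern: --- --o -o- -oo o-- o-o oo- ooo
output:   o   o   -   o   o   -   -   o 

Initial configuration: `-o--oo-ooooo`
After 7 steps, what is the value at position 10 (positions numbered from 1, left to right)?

--ooo--ooooo
oooo-ooooooo
ooo--ooooooo
oo-ooooooooo
o--ooooooooo
-ooooooooooo
-ooooooooooo
position 10 holds o

o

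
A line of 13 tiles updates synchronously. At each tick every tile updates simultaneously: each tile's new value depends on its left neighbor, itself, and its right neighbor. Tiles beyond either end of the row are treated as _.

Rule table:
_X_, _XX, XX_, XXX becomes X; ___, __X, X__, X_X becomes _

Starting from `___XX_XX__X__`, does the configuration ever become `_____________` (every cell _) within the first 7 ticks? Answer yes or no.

tick 1: ___XX_XX__X__  (fixed point — unchanged through tick 7)
tick 7 is ___XX_XX__X__, still not uniform _

no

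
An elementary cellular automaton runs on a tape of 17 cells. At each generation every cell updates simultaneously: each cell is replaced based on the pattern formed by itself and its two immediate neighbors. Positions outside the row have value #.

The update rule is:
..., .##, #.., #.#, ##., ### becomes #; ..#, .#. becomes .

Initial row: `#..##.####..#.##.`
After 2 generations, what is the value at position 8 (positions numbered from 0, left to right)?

generation 1: ##.########..####
generation 2: ############.####
position 8 holds #

#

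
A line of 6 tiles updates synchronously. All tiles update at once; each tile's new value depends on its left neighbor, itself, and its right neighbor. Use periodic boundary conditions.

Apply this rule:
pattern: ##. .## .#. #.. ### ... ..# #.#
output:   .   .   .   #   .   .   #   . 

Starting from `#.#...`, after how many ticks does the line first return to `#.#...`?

tick 1: ...#.#
tick 2: #.#...

2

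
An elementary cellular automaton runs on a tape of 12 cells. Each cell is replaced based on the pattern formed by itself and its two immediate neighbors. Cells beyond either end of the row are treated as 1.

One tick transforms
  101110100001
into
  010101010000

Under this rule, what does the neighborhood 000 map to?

At position 8 the neighborhood is 000; the next row has 0 there.

0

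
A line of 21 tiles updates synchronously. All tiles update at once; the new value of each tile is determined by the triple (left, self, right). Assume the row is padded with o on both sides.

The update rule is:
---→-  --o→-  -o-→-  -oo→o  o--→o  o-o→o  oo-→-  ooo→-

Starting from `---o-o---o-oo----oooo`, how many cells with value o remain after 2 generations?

7

o---o-o---oo-o---o---
-o---o-o--o-o-o---o--
count of o: 7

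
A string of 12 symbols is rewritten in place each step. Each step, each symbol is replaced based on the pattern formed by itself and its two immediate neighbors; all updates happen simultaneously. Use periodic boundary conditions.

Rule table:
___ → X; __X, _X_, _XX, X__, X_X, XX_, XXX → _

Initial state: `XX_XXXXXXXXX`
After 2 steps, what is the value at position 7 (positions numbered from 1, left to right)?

X

____________
XXXXXXXXXXXX
position 7 holds X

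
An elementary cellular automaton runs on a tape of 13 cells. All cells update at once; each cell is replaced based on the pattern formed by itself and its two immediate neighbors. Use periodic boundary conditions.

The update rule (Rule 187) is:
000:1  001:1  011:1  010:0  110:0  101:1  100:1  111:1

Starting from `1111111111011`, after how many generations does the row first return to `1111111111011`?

13

1111111110111
1111111101111
1111111011111
1111110111111
1111101111111
1111011111111
1110111111111
1101111111111
1011111111111
0111111111111
1111111111110
1111111111101
1111111111011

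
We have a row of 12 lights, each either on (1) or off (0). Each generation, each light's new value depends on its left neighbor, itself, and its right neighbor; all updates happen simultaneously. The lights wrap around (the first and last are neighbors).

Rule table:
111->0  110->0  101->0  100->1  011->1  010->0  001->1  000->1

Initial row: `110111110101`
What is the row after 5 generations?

000100000001
111011111110
100010000000
011101111111
010001000000

010001000000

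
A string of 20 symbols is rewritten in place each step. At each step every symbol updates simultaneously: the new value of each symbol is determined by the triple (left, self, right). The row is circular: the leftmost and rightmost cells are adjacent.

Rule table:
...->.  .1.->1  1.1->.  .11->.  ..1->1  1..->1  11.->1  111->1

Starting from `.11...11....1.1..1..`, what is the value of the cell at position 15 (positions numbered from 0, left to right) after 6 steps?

1

1.11.1.11..11.11111.
1..1.1..111.1..1111.
1111.111.11.111.111.
.111..11..1..11..11.
1.1111.111111.111.11
1..111..11111..11..1
position 15 holds 1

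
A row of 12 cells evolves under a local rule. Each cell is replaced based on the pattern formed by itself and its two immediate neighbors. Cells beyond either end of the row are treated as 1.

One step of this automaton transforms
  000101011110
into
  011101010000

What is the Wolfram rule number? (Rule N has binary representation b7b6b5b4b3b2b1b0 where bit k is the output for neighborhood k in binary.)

position 8: 111 → 0  (bit 7 = 0)
position 10: 110 → 0  (bit 6 = 0)
position 4: 101 → 0  (bit 5 = 0)
position 0: 100 → 0  (bit 4 = 0)
position 7: 011 → 1  (bit 3 = 1)
position 3: 010 → 1  (bit 2 = 1)
position 2: 001 → 1  (bit 1 = 1)
position 1: 000 → 1  (bit 0 = 1)
bits b7..b0 = 00001111 = 15

15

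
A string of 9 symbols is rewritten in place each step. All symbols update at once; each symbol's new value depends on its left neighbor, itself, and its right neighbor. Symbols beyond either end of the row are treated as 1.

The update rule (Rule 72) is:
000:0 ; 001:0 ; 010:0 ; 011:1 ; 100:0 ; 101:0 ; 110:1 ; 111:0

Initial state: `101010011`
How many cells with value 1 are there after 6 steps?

100000010
100000000
100000000  (fixed point — unchanged through step 6)
count of 1: 1

1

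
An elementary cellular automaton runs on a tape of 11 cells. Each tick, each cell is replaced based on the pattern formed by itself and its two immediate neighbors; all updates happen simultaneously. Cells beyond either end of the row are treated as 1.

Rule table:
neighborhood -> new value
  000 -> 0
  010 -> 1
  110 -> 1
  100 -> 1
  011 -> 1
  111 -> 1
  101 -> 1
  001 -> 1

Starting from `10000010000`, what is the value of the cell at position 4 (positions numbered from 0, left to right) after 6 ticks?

1

11000111001
11101111111
11111111111
11111111111  (fixed point — unchanged through tick 6)
position 4 holds 1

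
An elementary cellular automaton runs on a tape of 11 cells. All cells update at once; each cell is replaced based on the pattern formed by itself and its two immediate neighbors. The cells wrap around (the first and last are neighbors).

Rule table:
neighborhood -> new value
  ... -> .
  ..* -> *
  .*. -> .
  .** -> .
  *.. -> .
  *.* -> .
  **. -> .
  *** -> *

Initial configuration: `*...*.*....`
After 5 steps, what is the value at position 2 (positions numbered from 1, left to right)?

...*......*
..*......*.
.*......*..
*......*...
......*...*
position 2 holds .

.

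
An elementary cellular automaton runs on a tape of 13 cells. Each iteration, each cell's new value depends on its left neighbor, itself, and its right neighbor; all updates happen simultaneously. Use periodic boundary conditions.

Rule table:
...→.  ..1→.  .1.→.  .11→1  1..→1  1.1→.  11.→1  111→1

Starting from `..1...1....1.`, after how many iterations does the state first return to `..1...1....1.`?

13

...1...1....1
1...1...1....
.1...1...1...
..1...1...1..
...1...1...1.
....1...1...1
1....1...1...
.1....1...1..
..1....1...1.
...1....1...1
1...1....1...
.1...1....1..
..1...1....1.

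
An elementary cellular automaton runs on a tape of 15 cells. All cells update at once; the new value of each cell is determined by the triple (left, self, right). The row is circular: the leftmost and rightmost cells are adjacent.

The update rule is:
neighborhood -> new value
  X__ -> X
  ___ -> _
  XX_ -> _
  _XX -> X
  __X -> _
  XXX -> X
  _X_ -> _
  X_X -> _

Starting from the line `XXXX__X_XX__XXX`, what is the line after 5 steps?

XXX_X___X_X_XXX
XX___X______XXX
X_X___X_____XXX
___X___X____XXX
X___X___X___XX_

X___X___X___XX_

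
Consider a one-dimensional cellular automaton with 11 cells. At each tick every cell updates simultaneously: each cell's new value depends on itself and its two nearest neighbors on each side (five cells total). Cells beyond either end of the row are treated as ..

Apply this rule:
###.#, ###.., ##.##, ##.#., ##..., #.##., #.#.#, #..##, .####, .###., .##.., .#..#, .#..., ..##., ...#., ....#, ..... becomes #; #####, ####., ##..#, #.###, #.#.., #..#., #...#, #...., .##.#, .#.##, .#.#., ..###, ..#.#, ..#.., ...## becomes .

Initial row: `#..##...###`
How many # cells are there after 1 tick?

tick 1: .#####...##
count of #: 7

7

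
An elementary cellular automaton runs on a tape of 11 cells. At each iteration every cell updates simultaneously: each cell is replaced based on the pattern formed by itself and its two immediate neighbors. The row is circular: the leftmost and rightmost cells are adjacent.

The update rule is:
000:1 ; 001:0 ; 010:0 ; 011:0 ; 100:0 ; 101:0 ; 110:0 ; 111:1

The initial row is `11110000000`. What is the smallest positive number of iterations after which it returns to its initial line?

4

iteration 1: 01100111110
iteration 2: 00000011100
iteration 3: 11111001001
iteration 4: 11110000000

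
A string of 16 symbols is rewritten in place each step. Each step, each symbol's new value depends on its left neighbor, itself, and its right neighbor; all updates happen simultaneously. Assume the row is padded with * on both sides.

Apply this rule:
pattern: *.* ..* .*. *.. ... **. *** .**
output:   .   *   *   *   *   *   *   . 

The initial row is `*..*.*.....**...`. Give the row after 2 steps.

****.******.****
****..*****..***

****..*****..***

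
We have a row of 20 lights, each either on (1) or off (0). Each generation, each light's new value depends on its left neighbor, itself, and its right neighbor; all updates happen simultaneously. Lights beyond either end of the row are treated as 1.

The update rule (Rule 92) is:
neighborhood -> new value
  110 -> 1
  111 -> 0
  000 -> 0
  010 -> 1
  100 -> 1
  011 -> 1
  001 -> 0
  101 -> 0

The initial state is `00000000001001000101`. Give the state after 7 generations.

01010110001101010101

generation 1: 10000000001101100101
generation 2: 11000000001101110101
generation 3: 01100000001101010101
generation 4: 01110000001101010101
generation 5: 01011000001101010101
generation 6: 01011100001101010101
generation 7: 01010110001101010101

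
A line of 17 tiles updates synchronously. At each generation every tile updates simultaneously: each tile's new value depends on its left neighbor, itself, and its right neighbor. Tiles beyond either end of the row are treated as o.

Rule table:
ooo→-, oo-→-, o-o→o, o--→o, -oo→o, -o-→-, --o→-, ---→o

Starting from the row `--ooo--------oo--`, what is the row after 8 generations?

o-o--ooooooo-o-o-
-o-o-o------o-o-o
o-o-o-ooooo--o-oo
-o-o-oo----o--oo-
o-o-oo-ooo--o-o-o
-o-oo-oo--o--o-oo
o-oo-oo-o--o--oo-
-oo-oo-o-o--o-o-o

-oo-oo-o-o--o-o-o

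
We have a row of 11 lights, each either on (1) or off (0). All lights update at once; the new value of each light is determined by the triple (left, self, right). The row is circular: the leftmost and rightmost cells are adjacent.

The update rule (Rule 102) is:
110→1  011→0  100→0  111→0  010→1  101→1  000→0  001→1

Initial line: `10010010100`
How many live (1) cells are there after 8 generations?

generation 1: 10110111101
generation 2: 11011000110
generation 3: 01101001011
generation 4: 10111011101
generation 5: 11001100110
generation 6: 01010101011
generation 7: 11111111101
generation 8: 00000000110
count of 1: 2

2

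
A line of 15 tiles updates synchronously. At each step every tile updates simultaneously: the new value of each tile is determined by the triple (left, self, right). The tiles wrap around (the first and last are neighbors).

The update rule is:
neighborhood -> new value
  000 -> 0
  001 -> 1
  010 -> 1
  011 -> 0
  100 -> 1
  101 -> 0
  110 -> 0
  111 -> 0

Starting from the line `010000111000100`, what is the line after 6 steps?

111001000101110
000111101100000
001000000010000
011100000111000
100010001000100
110111011101111

110111011101111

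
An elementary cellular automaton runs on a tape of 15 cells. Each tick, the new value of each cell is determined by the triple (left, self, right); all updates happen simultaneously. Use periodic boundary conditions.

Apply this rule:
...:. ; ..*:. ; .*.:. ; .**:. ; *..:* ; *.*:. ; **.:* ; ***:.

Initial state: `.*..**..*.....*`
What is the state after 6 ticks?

..*..**..*.....
...*..**..*....
....*..**..*...
.....*..**..*..
......*..**..*.
.......*..**..*

.......*..**..*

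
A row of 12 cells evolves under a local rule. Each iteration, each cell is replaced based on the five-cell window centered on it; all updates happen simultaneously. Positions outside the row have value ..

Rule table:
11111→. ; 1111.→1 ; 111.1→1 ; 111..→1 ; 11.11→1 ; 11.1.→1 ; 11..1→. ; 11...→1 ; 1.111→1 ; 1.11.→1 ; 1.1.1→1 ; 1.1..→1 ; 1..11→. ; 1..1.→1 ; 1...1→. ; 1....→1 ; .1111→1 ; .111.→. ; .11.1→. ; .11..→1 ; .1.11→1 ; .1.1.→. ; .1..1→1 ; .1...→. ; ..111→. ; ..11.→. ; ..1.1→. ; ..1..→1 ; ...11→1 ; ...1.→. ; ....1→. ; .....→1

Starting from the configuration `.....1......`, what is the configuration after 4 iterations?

111..1.11111
..1.1.111.11
....111.1111
11.1..111111

11.1..111111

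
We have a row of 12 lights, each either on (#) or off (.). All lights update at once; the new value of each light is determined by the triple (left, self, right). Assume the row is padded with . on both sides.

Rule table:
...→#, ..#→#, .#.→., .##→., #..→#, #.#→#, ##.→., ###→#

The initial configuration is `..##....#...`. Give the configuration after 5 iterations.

iteration 1: ##..####.###
iteration 2: ..##.##.#.#.
iteration 3: ##..#..#.#.#
iteration 4: ..##.##.#.#.  (repeats iteration 2; period 2)
iteration 5: ##..#..#.#.#

##..#..#.#.#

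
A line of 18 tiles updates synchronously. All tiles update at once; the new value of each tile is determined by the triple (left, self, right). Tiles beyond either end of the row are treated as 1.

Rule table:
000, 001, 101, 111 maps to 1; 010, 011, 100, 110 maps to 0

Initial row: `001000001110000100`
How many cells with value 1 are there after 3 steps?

step 1: 010011110100111001
step 2: 100101101001010010
step 3: 001010010010100101
count of 1: 7

7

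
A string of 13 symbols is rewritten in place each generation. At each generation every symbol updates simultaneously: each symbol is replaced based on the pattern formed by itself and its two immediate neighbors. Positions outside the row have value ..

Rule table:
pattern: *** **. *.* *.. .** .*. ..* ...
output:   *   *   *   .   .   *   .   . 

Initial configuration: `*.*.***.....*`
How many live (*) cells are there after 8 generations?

2

****.**.....*
.****.*.....*
..*****.....*
...****.....*
....***.....*
.....**.....*
......*.....*
......*.....*
count of *: 2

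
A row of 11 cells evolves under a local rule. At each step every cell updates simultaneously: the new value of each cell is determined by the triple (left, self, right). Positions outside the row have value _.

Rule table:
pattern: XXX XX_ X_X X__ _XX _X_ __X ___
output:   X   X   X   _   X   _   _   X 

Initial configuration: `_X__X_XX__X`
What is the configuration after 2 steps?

step 1: _____XXX___
step 2: XXXX_XXX_XX

XXXX_XXX_XX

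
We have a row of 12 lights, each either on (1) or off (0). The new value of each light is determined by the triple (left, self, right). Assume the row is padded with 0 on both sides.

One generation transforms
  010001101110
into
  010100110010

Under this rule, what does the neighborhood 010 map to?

1

At position 1 the neighborhood is 010; the next row has 1 there.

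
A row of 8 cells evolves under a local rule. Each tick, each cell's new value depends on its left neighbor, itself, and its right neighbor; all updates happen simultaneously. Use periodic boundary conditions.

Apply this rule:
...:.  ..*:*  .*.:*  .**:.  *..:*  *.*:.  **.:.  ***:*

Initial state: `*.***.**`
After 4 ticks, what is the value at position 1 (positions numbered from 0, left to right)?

...*...*
*.***.**  (repeats tick 0; period 2)
tick 4: *.***.**
position 1 holds .

.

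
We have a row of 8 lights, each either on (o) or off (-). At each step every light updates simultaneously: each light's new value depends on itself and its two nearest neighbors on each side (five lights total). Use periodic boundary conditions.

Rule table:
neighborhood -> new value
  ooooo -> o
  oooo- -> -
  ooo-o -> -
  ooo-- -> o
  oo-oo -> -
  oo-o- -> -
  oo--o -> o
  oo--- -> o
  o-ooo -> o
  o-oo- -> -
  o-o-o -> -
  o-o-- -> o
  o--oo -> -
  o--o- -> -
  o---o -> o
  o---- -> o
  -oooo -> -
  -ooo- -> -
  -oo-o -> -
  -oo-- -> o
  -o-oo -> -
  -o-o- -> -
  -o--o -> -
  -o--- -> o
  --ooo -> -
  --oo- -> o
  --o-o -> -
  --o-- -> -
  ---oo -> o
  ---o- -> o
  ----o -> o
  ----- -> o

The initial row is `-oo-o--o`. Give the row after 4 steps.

----o---
oooo-ooo
oo---o-o
-oooo--o

-oooo--o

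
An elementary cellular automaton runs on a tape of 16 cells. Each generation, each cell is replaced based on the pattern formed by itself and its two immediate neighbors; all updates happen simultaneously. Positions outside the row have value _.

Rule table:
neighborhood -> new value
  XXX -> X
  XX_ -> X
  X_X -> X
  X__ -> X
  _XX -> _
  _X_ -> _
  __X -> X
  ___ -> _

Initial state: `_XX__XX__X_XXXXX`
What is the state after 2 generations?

_X_XXX_XXX_X_XXX

X_XXX_XXX_X_XXXX
_X_XXX_XXX_X_XXX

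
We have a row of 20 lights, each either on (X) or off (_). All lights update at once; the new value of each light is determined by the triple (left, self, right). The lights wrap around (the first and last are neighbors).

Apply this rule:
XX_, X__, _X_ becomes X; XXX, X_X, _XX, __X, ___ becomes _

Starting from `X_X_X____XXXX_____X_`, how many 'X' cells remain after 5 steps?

step 1: X_X_XX______XX____X_
step 2: X_X__XX______XX___X_
step 3: X_XX__XX______XX__X_
step 4: X__XX__XX______XX_X_
step 5: XX__XX__XX______X_X_
count of X: 8

8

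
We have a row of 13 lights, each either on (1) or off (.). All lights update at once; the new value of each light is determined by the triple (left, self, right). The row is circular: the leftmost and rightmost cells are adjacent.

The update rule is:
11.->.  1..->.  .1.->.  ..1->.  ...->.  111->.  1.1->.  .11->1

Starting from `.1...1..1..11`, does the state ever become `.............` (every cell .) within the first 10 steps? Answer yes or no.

...........1.
.............
all cells are . at step 2

yes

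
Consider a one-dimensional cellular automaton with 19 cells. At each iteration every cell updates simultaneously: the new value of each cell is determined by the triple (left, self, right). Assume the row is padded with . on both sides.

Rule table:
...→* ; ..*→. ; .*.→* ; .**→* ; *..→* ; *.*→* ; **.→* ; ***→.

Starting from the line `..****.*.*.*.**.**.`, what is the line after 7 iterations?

*.*..**************
****.*............*
*..**************.*
**.*............***
***************.*.*
*.............*****
*************.*...*

*************.*...*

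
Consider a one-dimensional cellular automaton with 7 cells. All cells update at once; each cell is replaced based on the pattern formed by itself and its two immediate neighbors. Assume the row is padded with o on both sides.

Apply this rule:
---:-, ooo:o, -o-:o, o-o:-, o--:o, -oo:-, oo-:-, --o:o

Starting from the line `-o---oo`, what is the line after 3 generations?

o--oooo

generation 1: -oo-o-o
generation 2: ----o--
generation 3: o--oooo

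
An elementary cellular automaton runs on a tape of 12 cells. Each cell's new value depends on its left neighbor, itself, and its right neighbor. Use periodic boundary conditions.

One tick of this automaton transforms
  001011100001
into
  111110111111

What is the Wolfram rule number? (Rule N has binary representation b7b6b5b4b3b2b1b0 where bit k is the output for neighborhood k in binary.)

position 5: 111 → 0  (bit 7 = 0)
position 6: 110 → 1  (bit 6 = 1)
position 3: 101 → 1  (bit 5 = 1)
position 0: 100 → 1  (bit 4 = 1)
position 4: 011 → 1  (bit 3 = 1)
position 2: 010 → 1  (bit 2 = 1)
position 1: 001 → 1  (bit 1 = 1)
position 8: 000 → 1  (bit 0 = 1)
bits b7..b0 = 01111111 = 127

127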